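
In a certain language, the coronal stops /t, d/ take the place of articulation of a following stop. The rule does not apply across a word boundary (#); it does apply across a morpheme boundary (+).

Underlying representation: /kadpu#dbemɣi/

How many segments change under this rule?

2

/d/ before /p/ (labial) → [b]
/d/ before /b/ (labial) → [b]
2 segments change.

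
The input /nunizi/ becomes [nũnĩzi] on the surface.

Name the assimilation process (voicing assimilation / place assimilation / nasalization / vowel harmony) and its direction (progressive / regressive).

nasalization, progressive

/u/→[ũ] /i/→[ĩ].
Each target copies a feature from the preceding segment, so the direction is progressive.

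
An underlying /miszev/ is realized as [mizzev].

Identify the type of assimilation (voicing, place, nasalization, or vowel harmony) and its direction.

voicing assimilation, regressive

/s/→[z].
Each target copies a feature from the following segment, so the direction is regressive.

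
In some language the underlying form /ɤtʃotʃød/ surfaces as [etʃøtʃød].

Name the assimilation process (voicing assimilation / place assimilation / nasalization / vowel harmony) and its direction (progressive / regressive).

vowel harmony, regressive

/ɤ/→[e] /o/→[ø].
Vowels agree with the last vowel, so the harmony is regressive.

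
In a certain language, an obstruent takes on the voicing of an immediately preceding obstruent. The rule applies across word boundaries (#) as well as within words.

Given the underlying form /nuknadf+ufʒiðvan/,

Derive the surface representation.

/f/ after /d/ (voiced) → [v]
/ʒ/ after /f/ (voiceless) → [ʃ]

[nuknadv+ufʃiðvan]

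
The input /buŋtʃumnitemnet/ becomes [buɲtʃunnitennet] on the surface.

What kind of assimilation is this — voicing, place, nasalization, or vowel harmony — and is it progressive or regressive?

place assimilation, regressive

/ŋ/→[ɲ] /m/→[n] /m/→[n].
Each target copies a feature from the following segment, so the direction is regressive.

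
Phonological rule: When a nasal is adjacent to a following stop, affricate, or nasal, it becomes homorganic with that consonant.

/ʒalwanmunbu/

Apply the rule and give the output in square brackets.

/n/ before /m/ (labial) → [m]
/n/ before /b/ (labial) → [m]

[ʒalwammumbu]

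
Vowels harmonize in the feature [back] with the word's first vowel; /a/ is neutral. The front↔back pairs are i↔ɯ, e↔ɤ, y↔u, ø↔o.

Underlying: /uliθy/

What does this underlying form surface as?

/i/ harmonizes with /u/ ([+back]) → [ɯ]
/y/ harmonizes with /u/ ([+back]) → [u]

[ulɯθu]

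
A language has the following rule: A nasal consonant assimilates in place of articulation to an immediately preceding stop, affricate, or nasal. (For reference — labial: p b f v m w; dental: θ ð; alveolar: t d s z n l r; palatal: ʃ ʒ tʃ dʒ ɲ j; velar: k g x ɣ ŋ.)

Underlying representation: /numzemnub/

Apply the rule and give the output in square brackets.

/n/ after /m/ (labial) → [m]

[numzemmub]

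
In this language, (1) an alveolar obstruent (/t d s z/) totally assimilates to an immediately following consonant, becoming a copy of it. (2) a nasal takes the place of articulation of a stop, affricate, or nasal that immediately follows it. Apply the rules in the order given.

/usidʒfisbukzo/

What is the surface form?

[usidʒfibbukzo]

Rule 1: /s/ before /b/ → [b] (total assimilation)
After rule 1: usidʒfibbukzo
Rule 2: no segment meets the rule's conditions; no change.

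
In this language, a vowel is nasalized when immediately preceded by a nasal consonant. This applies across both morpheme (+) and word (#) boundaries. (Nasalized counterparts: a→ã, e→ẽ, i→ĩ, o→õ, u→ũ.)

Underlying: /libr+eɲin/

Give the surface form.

/i/ after nasal /ɲ/ → [ĩ]

[libr+eɲĩn]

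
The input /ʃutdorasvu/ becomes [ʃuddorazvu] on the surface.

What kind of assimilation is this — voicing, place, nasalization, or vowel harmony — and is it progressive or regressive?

/t/→[d] /s/→[z].
Each target copies a feature from the following segment, so the direction is regressive.

voicing assimilation, regressive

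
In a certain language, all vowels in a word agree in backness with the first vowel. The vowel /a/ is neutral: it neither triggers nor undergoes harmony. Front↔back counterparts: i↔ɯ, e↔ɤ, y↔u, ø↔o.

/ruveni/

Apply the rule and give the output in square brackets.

[ruvɤnɯ]

/e/ harmonizes with /u/ ([+back]) → [ɤ]
/i/ harmonizes with /u/ ([+back]) → [ɯ]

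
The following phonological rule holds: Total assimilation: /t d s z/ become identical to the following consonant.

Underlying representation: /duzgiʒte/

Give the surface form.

/z/ before /g/ → [g] (total assimilation)

[duggiʒte]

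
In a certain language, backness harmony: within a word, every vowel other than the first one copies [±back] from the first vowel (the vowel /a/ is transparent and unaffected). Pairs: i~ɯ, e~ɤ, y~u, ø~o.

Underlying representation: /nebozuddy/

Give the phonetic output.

/o/ harmonizes with /e/ ([-back]) → [ø]
/u/ harmonizes with /e/ ([-back]) → [y]

[nebøzyddy]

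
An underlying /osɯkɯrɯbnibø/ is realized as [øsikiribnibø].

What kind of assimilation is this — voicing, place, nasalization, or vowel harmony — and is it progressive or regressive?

/o/→[ø] /ɯ/→[i] /ɯ/→[i] /ɯ/→[i].
Vowels agree with the last vowel, so the harmony is regressive.

vowel harmony, regressive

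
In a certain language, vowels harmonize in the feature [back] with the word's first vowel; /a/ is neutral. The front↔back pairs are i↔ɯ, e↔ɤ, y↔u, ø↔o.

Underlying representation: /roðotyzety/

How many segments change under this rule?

/y/ harmonizes with /o/ ([+back]) → [u]
/e/ harmonizes with /o/ ([+back]) → [ɤ]
/y/ harmonizes with /o/ ([+back]) → [u]
3 segments change.

3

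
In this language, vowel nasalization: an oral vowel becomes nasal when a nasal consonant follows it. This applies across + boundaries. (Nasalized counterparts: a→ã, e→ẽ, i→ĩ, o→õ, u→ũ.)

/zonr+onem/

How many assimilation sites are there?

/o/ before nasal /n/ → [õ]
/o/ before nasal /n/ → [õ]
/e/ before nasal /m/ → [ẽ]
3 segments change.

3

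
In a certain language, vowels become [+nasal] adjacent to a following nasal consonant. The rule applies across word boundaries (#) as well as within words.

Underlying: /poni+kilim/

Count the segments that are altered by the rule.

2

/o/ before nasal /n/ → [õ]
/i/ before nasal /m/ → [ĩ]
2 segments change.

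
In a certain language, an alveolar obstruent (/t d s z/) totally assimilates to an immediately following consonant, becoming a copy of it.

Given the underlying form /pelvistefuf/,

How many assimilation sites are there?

/s/ before /t/ → [t] (total assimilation)
1 segment changes.

1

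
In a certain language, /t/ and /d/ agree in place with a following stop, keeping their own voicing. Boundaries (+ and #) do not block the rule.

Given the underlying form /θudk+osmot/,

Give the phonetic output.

[θugk+osmot]

/d/ before /k/ (velar) → [g]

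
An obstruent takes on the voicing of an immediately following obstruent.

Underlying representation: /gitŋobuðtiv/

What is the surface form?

[gitŋobuθtiv]

/ð/ before /t/ (voiceless) → [θ]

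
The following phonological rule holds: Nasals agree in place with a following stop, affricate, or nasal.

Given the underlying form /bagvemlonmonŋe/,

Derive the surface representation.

[bagvemlommoŋŋe]

/n/ before /m/ (labial) → [m]
/n/ before /ŋ/ (velar) → [ŋ]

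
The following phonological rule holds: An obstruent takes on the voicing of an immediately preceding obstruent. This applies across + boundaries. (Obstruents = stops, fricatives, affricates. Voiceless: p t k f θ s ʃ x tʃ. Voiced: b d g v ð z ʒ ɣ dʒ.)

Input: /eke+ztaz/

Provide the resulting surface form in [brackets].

[eke+zdaz]

/t/ after /z/ (voiced) → [d]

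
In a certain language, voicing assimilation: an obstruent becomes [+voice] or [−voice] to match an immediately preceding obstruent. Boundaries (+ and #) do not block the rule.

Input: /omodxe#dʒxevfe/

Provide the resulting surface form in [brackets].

/x/ after /d/ (voiced) → [ɣ]
/x/ after /dʒ/ (voiced) → [ɣ]
/f/ after /v/ (voiced) → [v]

[omodɣe#dʒɣevve]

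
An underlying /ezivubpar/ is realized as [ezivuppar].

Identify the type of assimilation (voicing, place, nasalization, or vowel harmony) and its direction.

/b/→[p].
Each target copies a feature from the following segment, so the direction is regressive.

voicing assimilation, regressive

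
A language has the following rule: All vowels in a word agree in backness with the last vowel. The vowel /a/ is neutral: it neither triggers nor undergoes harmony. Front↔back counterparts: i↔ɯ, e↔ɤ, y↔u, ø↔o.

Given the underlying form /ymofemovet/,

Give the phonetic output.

/o/ harmonizes with /e/ ([-back]) → [ø]
/o/ harmonizes with /e/ ([-back]) → [ø]

[ymøfemøvet]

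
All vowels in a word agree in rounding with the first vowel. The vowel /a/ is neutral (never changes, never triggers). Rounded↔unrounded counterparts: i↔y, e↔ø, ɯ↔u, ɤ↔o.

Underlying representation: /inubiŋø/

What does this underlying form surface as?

/u/ harmonizes with /i/ ([-round]) → [ɯ]
/ø/ harmonizes with /i/ ([-round]) → [e]

[inɯbiŋe]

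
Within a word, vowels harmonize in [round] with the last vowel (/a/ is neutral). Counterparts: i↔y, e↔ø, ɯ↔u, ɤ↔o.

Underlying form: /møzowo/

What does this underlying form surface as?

no segment meets the rule's conditions; no change.

[møzowo]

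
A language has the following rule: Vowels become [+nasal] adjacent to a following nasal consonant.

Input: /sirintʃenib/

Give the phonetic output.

[sirĩntʃẽnib]

/i/ before nasal /n/ → [ĩ]
/e/ before nasal /n/ → [ẽ]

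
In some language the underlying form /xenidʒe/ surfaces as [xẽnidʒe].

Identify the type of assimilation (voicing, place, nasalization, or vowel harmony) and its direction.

/e/→[ẽ].
Each target copies a feature from the following segment, so the direction is regressive.

nasalization, regressive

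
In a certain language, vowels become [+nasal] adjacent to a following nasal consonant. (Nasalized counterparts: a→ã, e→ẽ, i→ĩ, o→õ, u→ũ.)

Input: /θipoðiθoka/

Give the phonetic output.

no segment meets the rule's conditions; no change.

[θipoðiθoka]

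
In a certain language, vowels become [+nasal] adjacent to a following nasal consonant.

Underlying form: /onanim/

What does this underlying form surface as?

/o/ before nasal /n/ → [õ]
/a/ before nasal /n/ → [ã]
/i/ before nasal /m/ → [ĩ]

[õnãnĩm]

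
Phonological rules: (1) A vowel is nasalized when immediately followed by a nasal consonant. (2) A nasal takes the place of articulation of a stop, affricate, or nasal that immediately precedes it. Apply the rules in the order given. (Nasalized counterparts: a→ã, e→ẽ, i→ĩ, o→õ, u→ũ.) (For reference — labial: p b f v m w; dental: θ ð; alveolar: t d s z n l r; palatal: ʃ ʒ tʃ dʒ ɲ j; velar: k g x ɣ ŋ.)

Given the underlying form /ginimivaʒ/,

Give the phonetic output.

Rule 1: /i/ before nasal /n/ → [ĩ]
Rule 1: /i/ before nasal /m/ → [ĩ]
After rule 1: gĩnĩmivaʒ
Rule 2: no segment meets the rule's conditions; no change.

[gĩnĩmivaʒ]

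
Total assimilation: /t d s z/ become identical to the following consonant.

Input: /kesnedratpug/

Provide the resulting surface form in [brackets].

[kennerrappug]

/s/ before /n/ → [n] (total assimilation)
/d/ before /r/ → [r] (total assimilation)
/t/ before /p/ → [p] (total assimilation)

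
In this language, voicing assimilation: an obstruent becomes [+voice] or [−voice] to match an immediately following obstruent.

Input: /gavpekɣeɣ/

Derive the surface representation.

[gafpegɣeɣ]

/v/ before /p/ (voiceless) → [f]
/k/ before /ɣ/ (voiced) → [g]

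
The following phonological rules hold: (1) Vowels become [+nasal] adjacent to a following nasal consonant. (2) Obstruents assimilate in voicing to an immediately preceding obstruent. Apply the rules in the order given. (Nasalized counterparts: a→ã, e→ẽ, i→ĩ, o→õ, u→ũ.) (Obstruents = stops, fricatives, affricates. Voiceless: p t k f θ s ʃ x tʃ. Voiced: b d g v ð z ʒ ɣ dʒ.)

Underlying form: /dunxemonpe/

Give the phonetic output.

[dũnxẽmõnpe]

Rule 1: /u/ before nasal /n/ → [ũ]
Rule 1: /e/ before nasal /m/ → [ẽ]
Rule 1: /o/ before nasal /n/ → [õ]
After rule 1: dũnxẽmõnpe
Rule 2: no segment meets the rule's conditions; no change.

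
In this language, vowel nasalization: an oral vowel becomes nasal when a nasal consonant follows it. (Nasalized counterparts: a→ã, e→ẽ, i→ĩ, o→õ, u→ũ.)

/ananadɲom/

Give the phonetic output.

/a/ before nasal /n/ → [ã]
/a/ before nasal /n/ → [ã]
/o/ before nasal /m/ → [õ]

[ãnãnadɲõm]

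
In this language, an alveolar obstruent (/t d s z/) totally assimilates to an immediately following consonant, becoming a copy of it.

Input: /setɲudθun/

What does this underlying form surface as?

/t/ before /ɲ/ → [ɲ] (total assimilation)
/d/ before /θ/ → [θ] (total assimilation)

[seɲɲuθθun]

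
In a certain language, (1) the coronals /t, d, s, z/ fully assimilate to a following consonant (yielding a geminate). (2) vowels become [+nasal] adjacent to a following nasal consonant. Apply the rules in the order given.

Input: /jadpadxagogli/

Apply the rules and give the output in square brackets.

[jappaxxagogli]

Rule 1: /d/ before /p/ → [p] (total assimilation)
Rule 1: /d/ before /x/ → [x] (total assimilation)
After rule 1: jappaxxagogli
Rule 2: no segment meets the rule's conditions; no change.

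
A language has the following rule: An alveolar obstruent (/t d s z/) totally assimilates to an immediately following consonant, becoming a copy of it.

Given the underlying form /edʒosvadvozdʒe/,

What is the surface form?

/s/ before /v/ → [v] (total assimilation)
/d/ before /v/ → [v] (total assimilation)
/z/ before /dʒ/ → [dʒ] (total assimilation)

[edʒovvavvodʒdʒe]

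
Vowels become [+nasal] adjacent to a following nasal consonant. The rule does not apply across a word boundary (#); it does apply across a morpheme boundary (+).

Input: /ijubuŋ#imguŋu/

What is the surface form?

[ijubũŋ#ĩmgũŋu]

/u/ before nasal /ŋ/ → [ũ]
/i/ before nasal /m/ → [ĩ]
/u/ before nasal /ŋ/ → [ũ]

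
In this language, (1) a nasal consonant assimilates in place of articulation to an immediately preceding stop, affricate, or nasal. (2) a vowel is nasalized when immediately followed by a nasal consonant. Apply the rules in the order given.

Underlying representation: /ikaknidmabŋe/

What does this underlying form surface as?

[ikakŋidnabme]

Rule 1: /n/ after /k/ (velar) → [ŋ]
Rule 1: /m/ after /d/ (alveolar) → [n]
Rule 1: /ŋ/ after /b/ (labial) → [m]
After rule 1: ikakŋidnabme
Rule 2: no segment meets the rule's conditions; no change.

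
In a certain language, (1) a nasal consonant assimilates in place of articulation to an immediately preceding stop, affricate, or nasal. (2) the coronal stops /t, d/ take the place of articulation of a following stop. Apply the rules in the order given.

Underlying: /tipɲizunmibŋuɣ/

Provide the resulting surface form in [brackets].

[tipmizunnibmuɣ]

Rule 1: /ɲ/ after /p/ (labial) → [m]
Rule 1: /m/ after /n/ (alveolar) → [n]
Rule 1: /ŋ/ after /b/ (labial) → [m]
After rule 1: tipmizunnibmuɣ
Rule 2: no segment meets the rule's conditions; no change.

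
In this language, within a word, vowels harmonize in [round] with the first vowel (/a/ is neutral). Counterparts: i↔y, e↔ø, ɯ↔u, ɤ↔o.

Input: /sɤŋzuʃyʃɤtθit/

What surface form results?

/u/ harmonizes with /ɤ/ ([-round]) → [ɯ]
/y/ harmonizes with /ɤ/ ([-round]) → [i]

[sɤŋzɯʃiʃɤtθit]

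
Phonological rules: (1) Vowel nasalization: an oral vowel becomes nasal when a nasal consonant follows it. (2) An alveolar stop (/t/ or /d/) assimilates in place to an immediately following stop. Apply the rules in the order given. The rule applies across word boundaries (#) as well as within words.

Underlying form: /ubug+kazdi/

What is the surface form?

Rule 1: no segment meets the rule's conditions; no change.
After rule 1: ubug+kazdi
Rule 2: no segment meets the rule's conditions; no change.

[ubug+kazdi]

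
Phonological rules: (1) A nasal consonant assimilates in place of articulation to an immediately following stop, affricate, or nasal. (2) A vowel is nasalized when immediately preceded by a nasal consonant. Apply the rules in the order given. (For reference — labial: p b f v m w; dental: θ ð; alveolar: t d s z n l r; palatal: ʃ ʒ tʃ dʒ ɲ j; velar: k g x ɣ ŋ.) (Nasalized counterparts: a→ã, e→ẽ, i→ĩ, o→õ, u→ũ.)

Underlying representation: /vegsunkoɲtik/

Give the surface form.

[vegsuŋkontik]

Rule 1: /n/ before /k/ (velar) → [ŋ]
Rule 1: /ɲ/ before /t/ (alveolar) → [n]
After rule 1: vegsuŋkontik
Rule 2: no segment meets the rule's conditions; no change.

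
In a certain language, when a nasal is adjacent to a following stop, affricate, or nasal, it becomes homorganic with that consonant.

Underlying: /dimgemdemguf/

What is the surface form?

[diŋgendeŋguf]

/m/ before /g/ (velar) → [ŋ]
/m/ before /d/ (alveolar) → [n]
/m/ before /g/ (velar) → [ŋ]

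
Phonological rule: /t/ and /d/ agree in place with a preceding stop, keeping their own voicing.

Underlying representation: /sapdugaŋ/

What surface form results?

/d/ after /p/ (labial) → [b]

[sapbugaŋ]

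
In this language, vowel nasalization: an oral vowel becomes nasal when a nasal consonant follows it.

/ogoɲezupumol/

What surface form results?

/o/ before nasal /ɲ/ → [õ]
/u/ before nasal /m/ → [ũ]

[ogõɲezupũmol]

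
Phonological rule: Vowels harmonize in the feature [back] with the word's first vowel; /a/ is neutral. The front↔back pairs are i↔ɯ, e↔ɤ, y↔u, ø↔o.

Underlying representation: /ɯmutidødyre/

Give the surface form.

/i/ harmonizes with /ɯ/ ([+back]) → [ɯ]
/ø/ harmonizes with /ɯ/ ([+back]) → [o]
/y/ harmonizes with /ɯ/ ([+back]) → [u]
/e/ harmonizes with /ɯ/ ([+back]) → [ɤ]

[ɯmutɯdodurɤ]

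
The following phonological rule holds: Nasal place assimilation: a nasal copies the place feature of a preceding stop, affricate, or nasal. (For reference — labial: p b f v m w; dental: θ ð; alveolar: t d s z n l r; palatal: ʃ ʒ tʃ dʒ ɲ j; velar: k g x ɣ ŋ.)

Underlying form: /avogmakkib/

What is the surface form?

/m/ after /g/ (velar) → [ŋ]

[avogŋakkib]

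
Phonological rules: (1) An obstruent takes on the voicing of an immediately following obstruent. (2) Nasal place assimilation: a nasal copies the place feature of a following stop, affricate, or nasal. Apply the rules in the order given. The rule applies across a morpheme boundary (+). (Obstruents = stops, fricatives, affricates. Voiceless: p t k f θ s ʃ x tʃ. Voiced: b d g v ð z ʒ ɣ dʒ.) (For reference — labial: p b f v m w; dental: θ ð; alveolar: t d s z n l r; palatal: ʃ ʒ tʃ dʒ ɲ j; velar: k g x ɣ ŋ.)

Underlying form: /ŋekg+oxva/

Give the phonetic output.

[ŋegg+oɣva]

Rule 1: /k/ before /g/ (voiced) → [g]
Rule 1: /x/ before /v/ (voiced) → [ɣ]
After rule 1: ŋegg+oɣva
Rule 2: no segment meets the rule's conditions; no change.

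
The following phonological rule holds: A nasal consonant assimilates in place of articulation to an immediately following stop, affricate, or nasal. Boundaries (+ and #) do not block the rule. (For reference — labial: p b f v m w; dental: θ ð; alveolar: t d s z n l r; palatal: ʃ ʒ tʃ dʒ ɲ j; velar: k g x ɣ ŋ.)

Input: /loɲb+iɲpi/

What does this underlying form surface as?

/ɲ/ before /b/ (labial) → [m]
/ɲ/ before /p/ (labial) → [m]

[lomb+impi]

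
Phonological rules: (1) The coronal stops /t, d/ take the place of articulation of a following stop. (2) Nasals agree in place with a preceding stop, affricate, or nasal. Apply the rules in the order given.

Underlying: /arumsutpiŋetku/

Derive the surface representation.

[arumsuppiŋekku]

Rule 1: /t/ before /p/ (labial) → [p]
Rule 1: /t/ before /k/ (velar) → [k]
After rule 1: arumsuppiŋekku
Rule 2: no segment meets the rule's conditions; no change.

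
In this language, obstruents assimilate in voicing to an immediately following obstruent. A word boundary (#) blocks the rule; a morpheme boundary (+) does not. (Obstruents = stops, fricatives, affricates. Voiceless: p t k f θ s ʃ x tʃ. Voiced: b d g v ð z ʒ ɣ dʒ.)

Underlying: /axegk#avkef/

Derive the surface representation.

[axekk#afkef]

/g/ before /k/ (voiceless) → [k]
/v/ before /k/ (voiceless) → [f]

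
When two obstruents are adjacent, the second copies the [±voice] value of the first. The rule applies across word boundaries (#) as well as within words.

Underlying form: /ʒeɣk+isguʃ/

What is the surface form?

[ʒeɣg+iskuʃ]

/k/ after /ɣ/ (voiced) → [g]
/g/ after /s/ (voiceless) → [k]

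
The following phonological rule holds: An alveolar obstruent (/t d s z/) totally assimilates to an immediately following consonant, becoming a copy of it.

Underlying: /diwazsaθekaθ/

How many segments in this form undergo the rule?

/z/ before /s/ → [s] (total assimilation)
1 segment changes.

1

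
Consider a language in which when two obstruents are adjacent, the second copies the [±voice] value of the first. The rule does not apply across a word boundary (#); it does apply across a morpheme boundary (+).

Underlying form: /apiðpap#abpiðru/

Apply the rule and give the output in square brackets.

[apiðbap#abbiðru]

/p/ after /ð/ (voiced) → [b]
/p/ after /b/ (voiced) → [b]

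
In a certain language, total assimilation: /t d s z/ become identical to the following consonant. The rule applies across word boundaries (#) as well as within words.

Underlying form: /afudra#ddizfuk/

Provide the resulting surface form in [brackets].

/d/ before /r/ → [r] (total assimilation)
/z/ before /f/ → [f] (total assimilation)

[afurra#ddiffuk]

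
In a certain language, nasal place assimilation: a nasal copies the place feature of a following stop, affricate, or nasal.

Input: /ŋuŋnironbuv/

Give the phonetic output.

[ŋunnirombuv]

/ŋ/ before /n/ (alveolar) → [n]
/n/ before /b/ (labial) → [m]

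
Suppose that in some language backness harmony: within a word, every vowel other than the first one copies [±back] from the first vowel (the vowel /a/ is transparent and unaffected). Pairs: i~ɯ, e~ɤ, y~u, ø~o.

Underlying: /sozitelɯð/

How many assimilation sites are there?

2

/i/ harmonizes with /o/ ([+back]) → [ɯ]
/e/ harmonizes with /o/ ([+back]) → [ɤ]
2 segments change.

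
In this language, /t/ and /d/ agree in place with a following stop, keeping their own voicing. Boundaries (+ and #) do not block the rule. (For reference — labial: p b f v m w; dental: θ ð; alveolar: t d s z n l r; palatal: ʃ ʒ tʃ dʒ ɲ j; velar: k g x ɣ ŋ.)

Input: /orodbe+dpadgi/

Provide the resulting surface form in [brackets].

[orobbe+bpaggi]

/d/ before /b/ (labial) → [b]
/d/ before /p/ (labial) → [b]
/d/ before /g/ (velar) → [g]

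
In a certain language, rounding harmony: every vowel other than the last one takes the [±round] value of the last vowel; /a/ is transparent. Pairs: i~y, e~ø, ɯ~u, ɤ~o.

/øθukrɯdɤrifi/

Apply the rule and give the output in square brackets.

/ø/ harmonizes with /i/ ([-round]) → [e]
/u/ harmonizes with /i/ ([-round]) → [ɯ]

[eθɯkrɯdɤrifi]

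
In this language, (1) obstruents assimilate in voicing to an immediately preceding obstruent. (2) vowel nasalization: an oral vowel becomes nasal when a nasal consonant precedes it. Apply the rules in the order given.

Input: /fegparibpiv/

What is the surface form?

Rule 1: /p/ after /g/ (voiced) → [b]
Rule 1: /p/ after /b/ (voiced) → [b]
After rule 1: fegbaribbiv
Rule 2: no segment meets the rule's conditions; no change.

[fegbaribbiv]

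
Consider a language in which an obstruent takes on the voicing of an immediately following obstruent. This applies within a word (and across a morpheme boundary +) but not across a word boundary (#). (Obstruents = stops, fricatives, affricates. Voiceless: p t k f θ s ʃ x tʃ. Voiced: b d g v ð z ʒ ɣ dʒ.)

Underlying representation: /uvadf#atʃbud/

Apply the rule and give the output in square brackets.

/d/ before /f/ (voiceless) → [t]
/tʃ/ before /b/ (voiced) → [dʒ]

[uvatf#adʒbud]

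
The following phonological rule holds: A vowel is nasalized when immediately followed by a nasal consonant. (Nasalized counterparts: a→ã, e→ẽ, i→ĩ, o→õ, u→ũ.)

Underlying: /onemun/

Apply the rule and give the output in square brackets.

[õnẽmũn]

/o/ before nasal /n/ → [õ]
/e/ before nasal /m/ → [ẽ]
/u/ before nasal /n/ → [ũ]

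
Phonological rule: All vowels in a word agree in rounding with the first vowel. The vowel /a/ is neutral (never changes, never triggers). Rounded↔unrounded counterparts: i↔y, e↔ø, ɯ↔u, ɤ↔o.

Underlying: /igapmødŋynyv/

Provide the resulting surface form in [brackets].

[igapmedŋiniv]

/ø/ harmonizes with /i/ ([-round]) → [e]
/y/ harmonizes with /i/ ([-round]) → [i]
/y/ harmonizes with /i/ ([-round]) → [i]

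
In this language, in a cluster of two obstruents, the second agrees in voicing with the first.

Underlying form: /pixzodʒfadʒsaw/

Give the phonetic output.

[pixsodʒvadʒzaw]

/z/ after /x/ (voiceless) → [s]
/f/ after /dʒ/ (voiced) → [v]
/s/ after /dʒ/ (voiced) → [z]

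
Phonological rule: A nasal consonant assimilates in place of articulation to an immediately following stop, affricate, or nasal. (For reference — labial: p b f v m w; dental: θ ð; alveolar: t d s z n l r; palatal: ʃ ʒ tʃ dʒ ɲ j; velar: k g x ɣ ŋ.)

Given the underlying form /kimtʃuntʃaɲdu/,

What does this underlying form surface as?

[kiɲtʃuɲtʃandu]

/m/ before /tʃ/ (palatal) → [ɲ]
/n/ before /tʃ/ (palatal) → [ɲ]
/ɲ/ before /d/ (alveolar) → [n]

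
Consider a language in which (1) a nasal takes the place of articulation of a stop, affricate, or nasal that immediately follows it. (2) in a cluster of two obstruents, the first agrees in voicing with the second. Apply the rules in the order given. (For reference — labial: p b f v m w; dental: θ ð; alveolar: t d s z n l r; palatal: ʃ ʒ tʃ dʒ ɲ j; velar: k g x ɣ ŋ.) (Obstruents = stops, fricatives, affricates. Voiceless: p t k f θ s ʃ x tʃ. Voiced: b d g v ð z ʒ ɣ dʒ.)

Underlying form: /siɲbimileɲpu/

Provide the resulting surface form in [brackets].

Rule 1: /ɲ/ before /b/ (labial) → [m]
Rule 1: /ɲ/ before /p/ (labial) → [m]
After rule 1: simbimilempu
Rule 2: no segment meets the rule's conditions; no change.

[simbimilempu]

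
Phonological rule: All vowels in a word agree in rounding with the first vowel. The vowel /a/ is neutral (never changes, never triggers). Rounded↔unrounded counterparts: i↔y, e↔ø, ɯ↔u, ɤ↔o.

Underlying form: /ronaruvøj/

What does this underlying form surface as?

no segment meets the rule's conditions; no change.

[ronaruvøj]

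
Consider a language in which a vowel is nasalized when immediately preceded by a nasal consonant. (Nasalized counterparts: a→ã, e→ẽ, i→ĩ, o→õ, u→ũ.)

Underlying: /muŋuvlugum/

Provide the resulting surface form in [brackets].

[mũŋũvlugum]

/u/ after nasal /m/ → [ũ]
/u/ after nasal /ŋ/ → [ũ]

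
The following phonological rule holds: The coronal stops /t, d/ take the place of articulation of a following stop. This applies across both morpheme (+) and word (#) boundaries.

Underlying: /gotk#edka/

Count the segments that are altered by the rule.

2

/t/ before /k/ (velar) → [k]
/d/ before /k/ (velar) → [g]
2 segments change.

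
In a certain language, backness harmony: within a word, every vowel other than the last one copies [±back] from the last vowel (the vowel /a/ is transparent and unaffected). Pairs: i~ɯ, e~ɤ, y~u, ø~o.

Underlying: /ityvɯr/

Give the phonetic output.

/i/ harmonizes with /ɯ/ ([+back]) → [ɯ]
/y/ harmonizes with /ɯ/ ([+back]) → [u]

[ɯtuvɯr]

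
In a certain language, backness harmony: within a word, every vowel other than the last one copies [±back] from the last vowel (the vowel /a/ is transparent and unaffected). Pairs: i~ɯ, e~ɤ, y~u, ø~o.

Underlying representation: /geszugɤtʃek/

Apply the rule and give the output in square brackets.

[geszygetʃek]

/u/ harmonizes with /e/ ([-back]) → [y]
/ɤ/ harmonizes with /e/ ([-back]) → [e]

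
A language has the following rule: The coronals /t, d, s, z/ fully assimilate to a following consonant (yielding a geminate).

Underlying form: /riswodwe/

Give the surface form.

[riwwowwe]

/s/ before /w/ → [w] (total assimilation)
/d/ before /w/ → [w] (total assimilation)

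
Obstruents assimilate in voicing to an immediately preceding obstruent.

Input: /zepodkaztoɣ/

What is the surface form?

[zepodgazdoɣ]

/k/ after /d/ (voiced) → [g]
/t/ after /z/ (voiced) → [d]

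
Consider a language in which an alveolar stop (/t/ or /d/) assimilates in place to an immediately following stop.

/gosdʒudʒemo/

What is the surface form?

[gosdʒudʒemo]

no segment meets the rule's conditions; no change.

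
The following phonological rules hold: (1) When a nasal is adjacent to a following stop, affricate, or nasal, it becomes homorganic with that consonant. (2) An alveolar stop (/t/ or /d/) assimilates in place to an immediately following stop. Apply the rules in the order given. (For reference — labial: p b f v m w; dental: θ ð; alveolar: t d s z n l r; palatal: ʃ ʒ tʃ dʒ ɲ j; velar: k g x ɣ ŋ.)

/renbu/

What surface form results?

[rembu]

Rule 1: /n/ before /b/ (labial) → [m]
After rule 1: rembu
Rule 2: no segment meets the rule's conditions; no change.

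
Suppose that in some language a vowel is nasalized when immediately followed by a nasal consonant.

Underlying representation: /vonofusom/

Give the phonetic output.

[võnofusõm]

/o/ before nasal /n/ → [õ]
/o/ before nasal /m/ → [õ]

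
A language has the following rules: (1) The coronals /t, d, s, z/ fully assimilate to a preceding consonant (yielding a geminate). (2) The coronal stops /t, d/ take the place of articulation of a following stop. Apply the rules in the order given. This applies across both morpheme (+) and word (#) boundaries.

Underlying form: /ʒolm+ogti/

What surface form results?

[ʒolm+oggi]

Rule 1: /t/ after /g/ → [g] (total assimilation)
After rule 1: ʒolm+oggi
Rule 2: no segment meets the rule's conditions; no change.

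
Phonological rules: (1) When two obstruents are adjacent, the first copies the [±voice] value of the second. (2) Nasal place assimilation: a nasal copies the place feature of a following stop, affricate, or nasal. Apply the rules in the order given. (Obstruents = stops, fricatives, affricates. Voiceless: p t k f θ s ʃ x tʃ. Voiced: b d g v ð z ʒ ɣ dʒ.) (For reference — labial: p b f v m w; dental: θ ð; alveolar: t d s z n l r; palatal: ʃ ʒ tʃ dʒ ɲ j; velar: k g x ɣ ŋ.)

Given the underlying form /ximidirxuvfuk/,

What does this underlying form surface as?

[ximidirxuffuk]

Rule 1: /v/ before /f/ (voiceless) → [f]
After rule 1: ximidirxuffuk
Rule 2: no segment meets the rule's conditions; no change.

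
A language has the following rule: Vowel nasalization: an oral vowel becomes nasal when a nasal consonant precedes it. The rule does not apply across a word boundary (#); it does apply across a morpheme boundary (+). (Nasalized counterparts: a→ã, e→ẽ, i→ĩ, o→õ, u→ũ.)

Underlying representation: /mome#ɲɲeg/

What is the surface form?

/o/ after nasal /m/ → [õ]
/e/ after nasal /m/ → [ẽ]
/e/ after nasal /ɲ/ → [ẽ]

[mõmẽ#ɲɲẽg]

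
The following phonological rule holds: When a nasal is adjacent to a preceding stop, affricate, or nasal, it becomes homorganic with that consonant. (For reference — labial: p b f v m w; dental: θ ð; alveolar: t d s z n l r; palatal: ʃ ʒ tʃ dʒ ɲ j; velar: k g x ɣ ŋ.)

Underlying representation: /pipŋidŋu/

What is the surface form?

[pipmidnu]

/ŋ/ after /p/ (labial) → [m]
/ŋ/ after /d/ (alveolar) → [n]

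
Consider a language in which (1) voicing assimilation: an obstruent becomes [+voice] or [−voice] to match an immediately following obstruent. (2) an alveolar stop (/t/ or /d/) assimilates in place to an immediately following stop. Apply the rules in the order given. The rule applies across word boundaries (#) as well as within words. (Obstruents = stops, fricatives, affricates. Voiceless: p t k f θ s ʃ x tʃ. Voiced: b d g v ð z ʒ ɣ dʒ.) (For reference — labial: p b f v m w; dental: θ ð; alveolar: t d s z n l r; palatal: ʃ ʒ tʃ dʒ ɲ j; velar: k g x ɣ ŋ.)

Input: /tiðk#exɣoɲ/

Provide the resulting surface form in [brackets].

Rule 1: /ð/ before /k/ (voiceless) → [θ]
Rule 1: /x/ before /ɣ/ (voiced) → [ɣ]
After rule 1: tiθk#eɣɣoɲ
Rule 2: no segment meets the rule's conditions; no change.

[tiθk#eɣɣoɲ]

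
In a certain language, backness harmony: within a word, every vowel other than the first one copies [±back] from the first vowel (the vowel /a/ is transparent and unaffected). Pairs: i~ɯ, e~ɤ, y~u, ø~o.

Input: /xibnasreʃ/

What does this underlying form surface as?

no segment meets the rule's conditions; no change.

[xibnasreʃ]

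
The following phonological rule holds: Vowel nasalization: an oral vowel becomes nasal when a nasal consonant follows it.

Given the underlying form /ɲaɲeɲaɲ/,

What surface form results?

/a/ before nasal /ɲ/ → [ã]
/e/ before nasal /ɲ/ → [ẽ]
/a/ before nasal /ɲ/ → [ã]

[ɲãɲẽɲãɲ]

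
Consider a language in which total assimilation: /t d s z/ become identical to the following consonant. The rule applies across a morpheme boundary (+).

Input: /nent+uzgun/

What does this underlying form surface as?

/z/ before /g/ → [g] (total assimilation)

[nent+uggun]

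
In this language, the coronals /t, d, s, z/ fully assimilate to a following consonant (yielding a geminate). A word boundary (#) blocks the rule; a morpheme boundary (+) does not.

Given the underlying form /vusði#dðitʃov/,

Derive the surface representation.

/s/ before /ð/ → [ð] (total assimilation)
/d/ before /ð/ → [ð] (total assimilation)

[vuðði#ððitʃov]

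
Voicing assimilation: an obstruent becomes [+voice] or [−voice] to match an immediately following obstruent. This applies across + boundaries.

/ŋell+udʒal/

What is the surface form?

[ŋell+udʒal]

no segment meets the rule's conditions; no change.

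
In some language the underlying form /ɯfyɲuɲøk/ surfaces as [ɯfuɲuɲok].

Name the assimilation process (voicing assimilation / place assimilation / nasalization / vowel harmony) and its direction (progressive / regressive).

vowel harmony, progressive

/y/→[u] /ø/→[o].
Vowels agree with the first vowel, so the harmony is progressive.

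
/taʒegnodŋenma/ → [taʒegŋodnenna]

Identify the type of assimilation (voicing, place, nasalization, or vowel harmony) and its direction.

/n/→[ŋ] /ŋ/→[n] /m/→[n].
Each target copies a feature from the preceding segment, so the direction is progressive.

place assimilation, progressive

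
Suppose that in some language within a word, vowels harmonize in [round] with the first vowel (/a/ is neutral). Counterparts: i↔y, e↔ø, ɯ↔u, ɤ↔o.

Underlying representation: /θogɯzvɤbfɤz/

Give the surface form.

/ɯ/ harmonizes with /o/ ([+round]) → [u]
/ɤ/ harmonizes with /o/ ([+round]) → [o]
/ɤ/ harmonizes with /o/ ([+round]) → [o]

[θoguzvobfoz]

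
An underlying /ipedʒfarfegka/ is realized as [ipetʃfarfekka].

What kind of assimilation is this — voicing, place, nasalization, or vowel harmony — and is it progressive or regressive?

/dʒ/→[tʃ] /g/→[k].
Each target copies a feature from the following segment, so the direction is regressive.

voicing assimilation, regressive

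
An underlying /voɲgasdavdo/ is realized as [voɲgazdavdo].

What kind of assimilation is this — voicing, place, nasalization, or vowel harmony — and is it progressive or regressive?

voicing assimilation, regressive

/s/→[z].
Each target copies a feature from the following segment, so the direction is regressive.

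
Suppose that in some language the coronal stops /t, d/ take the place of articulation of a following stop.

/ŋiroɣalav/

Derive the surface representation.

no segment meets the rule's conditions; no change.

[ŋiroɣalav]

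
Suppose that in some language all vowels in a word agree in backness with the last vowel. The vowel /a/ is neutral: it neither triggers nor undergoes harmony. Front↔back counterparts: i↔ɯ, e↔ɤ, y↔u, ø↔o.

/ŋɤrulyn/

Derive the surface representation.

/ɤ/ harmonizes with /y/ ([-back]) → [e]
/u/ harmonizes with /y/ ([-back]) → [y]

[ŋerylyn]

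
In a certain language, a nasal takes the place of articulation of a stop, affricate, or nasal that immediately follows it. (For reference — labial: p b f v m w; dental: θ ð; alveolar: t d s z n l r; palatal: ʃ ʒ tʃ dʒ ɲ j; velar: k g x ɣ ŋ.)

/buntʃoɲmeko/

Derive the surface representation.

/n/ before /tʃ/ (palatal) → [ɲ]
/ɲ/ before /m/ (labial) → [m]

[buɲtʃommeko]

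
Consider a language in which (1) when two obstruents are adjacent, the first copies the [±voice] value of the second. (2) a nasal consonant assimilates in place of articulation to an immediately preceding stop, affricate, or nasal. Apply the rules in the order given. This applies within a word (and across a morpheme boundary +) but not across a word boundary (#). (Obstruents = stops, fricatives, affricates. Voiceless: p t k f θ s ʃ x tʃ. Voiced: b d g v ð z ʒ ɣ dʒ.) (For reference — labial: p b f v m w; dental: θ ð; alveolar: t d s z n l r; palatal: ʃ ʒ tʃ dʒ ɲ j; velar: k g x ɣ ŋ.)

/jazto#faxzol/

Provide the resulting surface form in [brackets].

Rule 1: /z/ before /t/ (voiceless) → [s]
Rule 1: /x/ before /z/ (voiced) → [ɣ]
After rule 1: jasto#faɣzol
Rule 2: no segment meets the rule's conditions; no change.

[jasto#faɣzol]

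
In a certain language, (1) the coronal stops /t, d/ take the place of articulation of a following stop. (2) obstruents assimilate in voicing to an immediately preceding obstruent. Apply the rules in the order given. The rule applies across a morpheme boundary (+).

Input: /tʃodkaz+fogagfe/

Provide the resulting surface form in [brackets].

[tʃoggaz+vogagve]

Rule 1: /d/ before /k/ (velar) → [g]
After rule 1: tʃogkaz+fogagfe
Rule 2: /k/ after /g/ (voiced) → [g]
Rule 2: /f/ after /z/ (voiced) → [v]
Rule 2: /f/ after /g/ (voiced) → [v]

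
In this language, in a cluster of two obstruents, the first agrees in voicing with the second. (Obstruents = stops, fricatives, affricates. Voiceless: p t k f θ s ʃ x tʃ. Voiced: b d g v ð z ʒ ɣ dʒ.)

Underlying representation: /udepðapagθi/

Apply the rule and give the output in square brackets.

/p/ before /ð/ (voiced) → [b]
/g/ before /θ/ (voiceless) → [k]

[udebðapakθi]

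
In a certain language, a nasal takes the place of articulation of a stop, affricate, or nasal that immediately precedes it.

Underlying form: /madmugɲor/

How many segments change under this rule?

2

/m/ after /d/ (alveolar) → [n]
/ɲ/ after /g/ (velar) → [ŋ]
2 segments change.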